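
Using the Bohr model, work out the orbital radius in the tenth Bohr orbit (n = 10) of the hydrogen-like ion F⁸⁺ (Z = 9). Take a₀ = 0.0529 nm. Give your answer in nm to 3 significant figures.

0.588 nm

r_n = n²a₀/Z = 10² × 0.0529 / 9
    = 100 × 0.0529 / 9 = 0.588 nm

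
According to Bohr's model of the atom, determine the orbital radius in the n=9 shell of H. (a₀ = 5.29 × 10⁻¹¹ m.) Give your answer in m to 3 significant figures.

4.28 × 10⁻⁹ m

r_n = n²a₀/Z = 9² × 5.29 × 10⁻¹¹ / 1
    = 81 × 5.29 × 10⁻¹¹ / 1 = 4.28 × 10⁻⁹ m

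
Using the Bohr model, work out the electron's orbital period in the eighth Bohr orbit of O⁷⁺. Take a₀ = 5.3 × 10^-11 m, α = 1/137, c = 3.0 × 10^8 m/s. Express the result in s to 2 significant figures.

r = n²a₀/Z = 8²·5.3 × 10^-11/8 = 4.2 × 10^-10 m
v = Zαc/n = 8·0.0073·3.0 × 10^8/8 = 2.2 × 10^6 m/s
T = 2πr/v = 1.2 × 10^-15 s

1.2 × 10^-15 s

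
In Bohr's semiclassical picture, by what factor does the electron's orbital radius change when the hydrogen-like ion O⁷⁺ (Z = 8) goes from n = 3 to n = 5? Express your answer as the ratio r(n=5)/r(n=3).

r ∝ Z^-1 · n^2; with Z fixed, r ∝ n^2.
r(n=5)/r(n=3) = (5/3)^2 = 25/9

25/9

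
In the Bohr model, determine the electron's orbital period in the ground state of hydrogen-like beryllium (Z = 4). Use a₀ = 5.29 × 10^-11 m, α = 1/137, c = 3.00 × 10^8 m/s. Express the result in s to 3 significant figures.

9.49 × 10^-18 s

r = n²a₀/Z = 1²·5.29 × 10^-11/4 = 1.32 × 10^-11 m
v = Zαc/n = 4·0.00730·3.00 × 10^8/1 = 8.76 × 10^6 m/s
T = 2πr/v = 9.49 × 10^-18 s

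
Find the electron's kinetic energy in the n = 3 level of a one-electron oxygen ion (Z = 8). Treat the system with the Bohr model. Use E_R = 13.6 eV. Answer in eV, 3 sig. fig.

96.7 eV

For a Coulomb orbit the virial theorem gives K = −E_n.
E_n = −E_R·Z²/n², so K = E_R·Z²/n² = 13.6 × 8²/3² = 96.7 eV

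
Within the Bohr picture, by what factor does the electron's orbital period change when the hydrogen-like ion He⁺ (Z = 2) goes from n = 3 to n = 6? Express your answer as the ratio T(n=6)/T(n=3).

T ∝ Z^-2 · n^3; with Z fixed, T ∝ n^3.
T(n=6)/T(n=3) = (6/3)^3 = 8

8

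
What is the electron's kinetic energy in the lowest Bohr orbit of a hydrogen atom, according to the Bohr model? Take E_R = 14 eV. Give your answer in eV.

For a Coulomb orbit the virial theorem gives K = −E_n.
E_n = −E_R·Z²/n², so K = E_R·Z²/n² = 14 × 1²/1² = 14 eV

14 eV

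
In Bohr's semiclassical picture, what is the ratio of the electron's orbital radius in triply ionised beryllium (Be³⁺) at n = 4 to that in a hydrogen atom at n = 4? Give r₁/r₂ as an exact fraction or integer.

r ∝ Z^-1 · n^2
r₁/r₂ = (4/1)^-1 · (4/4)^2 = 1/4

1/4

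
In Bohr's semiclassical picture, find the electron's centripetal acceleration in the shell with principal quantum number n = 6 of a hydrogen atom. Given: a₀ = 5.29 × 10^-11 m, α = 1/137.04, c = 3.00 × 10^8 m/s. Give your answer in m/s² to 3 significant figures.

r = n²a₀/Z = 1.90 × 10^-9 m, v = Zαc/n = 3.65 × 10^5 m/s
a = v²/r = (3.65 × 10^5)² / 1.90 × 10^-9 = 6.99 × 10^19 m/s²

6.99 × 10^19 m/s²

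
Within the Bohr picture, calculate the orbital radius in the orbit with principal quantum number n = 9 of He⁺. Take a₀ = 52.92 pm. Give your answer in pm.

r_n = n²a₀/Z = 9² × 52.92 / 2
    = 81 × 52.92 / 2 = 2143 pm

2143 pm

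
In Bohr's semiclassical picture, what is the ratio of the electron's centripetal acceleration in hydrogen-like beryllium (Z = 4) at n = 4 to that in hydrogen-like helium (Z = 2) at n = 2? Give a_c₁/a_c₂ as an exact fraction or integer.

a_c ∝ Z^3 · n^-4
a_c₁/a_c₂ = (4/2)^3 · (4/2)^-4 = 1/2

1/2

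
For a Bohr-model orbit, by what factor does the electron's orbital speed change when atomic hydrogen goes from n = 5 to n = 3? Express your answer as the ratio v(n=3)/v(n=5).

5/3

v ∝ Z^1 · n^-1; with Z fixed, v ∝ n^-1.
v(n=3)/v(n=5) = (3/5)^-1 = 5/3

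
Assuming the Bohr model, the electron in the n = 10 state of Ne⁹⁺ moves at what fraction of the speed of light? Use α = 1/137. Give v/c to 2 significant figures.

v_n = Zαc/n, so v/c = Zα/n = 10 × 0.0073 / 10 = 0.0073

0.0073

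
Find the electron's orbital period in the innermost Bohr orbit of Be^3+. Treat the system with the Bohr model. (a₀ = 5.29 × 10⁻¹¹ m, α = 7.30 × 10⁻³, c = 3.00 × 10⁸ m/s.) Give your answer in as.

r = n²a₀/Z = 1²·5.29 × 10⁻¹¹/4 = 1.32 × 10⁻¹¹ m
v = Zαc/n = 4·0.00730·3.00 × 10⁸/1 = 8.76 × 10⁶ m/s
T = 2πr/v = 9.49 × 10⁻¹⁸ s = 9.49 as

9.49 as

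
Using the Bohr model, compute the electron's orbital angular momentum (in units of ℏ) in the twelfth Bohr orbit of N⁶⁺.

12

L_n = nℏ, so L/ℏ = n = 12.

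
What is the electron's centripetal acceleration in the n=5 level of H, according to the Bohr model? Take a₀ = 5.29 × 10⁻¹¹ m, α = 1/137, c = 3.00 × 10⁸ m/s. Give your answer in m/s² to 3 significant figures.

1.45 × 10²⁰ m/s²

r = n²a₀/Z = 1.32 × 10⁻⁹ m, v = Zαc/n = 4.38 × 10⁵ m/s
a = v²/r = (4.38 × 10⁵)² / 1.32 × 10⁻⁹ = 1.45 × 10²⁰ m/s²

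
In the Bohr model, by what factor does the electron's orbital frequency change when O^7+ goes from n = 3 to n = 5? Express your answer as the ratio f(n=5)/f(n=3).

f ∝ Z^2 · n^-3; with Z fixed, f ∝ n^-3.
f(n=5)/f(n=3) = (5/3)^-3 = 27/125

27/125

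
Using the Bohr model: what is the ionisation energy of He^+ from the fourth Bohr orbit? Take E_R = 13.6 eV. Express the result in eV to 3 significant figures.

3.40 eV

E_n = −E_R·Z²/n² = −13.6 × 2²/4² eV = -3.40 eV
Ionisation energy = −E_n = 3.40 eV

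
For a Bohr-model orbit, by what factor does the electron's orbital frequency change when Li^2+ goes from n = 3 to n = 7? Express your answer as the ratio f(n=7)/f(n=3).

27/343

f ∝ Z^2 · n^-3; with Z fixed, f ∝ n^-3.
f(n=7)/f(n=3) = (7/3)^-3 = 27/343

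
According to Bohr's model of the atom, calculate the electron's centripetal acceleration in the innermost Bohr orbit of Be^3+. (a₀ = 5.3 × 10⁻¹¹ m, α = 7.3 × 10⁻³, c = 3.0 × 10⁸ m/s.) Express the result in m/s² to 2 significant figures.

5.8 × 10²⁴ m/s²

r = n²a₀/Z = 1.3 × 10⁻¹¹ m, v = Zαc/n = 8.8 × 10⁶ m/s
a = v²/r = (8.8 × 10⁶)² / 1.3 × 10⁻¹¹ = 5.8 × 10²⁴ m/s²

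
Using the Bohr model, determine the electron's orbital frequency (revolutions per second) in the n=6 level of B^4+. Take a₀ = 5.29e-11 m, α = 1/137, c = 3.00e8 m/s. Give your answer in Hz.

7.63e14 Hz

r = n²a₀/Z = 3.81e-10 m, v = Zαc/n = 1.82e6 m/s
f = v/(2πr) = 7.63e14 Hz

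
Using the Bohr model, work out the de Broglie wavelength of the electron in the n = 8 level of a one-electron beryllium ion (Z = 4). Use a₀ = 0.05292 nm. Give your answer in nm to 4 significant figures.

0.6650 nm

The Bohr quantisation condition is nλ = 2πr_n.
r_n = n²a₀/Z = 0.8467 nm
λ = 2πr_n/n = 2π·0.8467/8 = 0.6650 nm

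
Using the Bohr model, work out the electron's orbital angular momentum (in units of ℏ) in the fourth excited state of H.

L_n = nℏ, so L/ℏ = n = 5.

5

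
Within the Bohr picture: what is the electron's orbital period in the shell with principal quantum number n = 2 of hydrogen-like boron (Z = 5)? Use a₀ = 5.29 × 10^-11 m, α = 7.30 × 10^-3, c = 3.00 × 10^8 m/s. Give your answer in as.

48.6 as

r = n²a₀/Z = 2²·5.29 × 10^-11/5 = 4.23 × 10^-11 m
v = Zαc/n = 5·0.00730·3.00 × 10^8/2 = 5.47 × 10^6 m/s
T = 2πr/v = 4.86 × 10^-17 s = 48.6 as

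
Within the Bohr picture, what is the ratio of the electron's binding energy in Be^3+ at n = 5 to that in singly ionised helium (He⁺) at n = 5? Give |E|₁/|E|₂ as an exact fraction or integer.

4

|E| ∝ Z^2 · n^-2
|E|₁/|E|₂ = (4/2)^2 · (5/5)^-2 = 4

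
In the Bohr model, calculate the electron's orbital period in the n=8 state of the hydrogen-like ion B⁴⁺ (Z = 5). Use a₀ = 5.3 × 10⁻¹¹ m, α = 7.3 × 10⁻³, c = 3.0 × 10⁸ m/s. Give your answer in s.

3.1 × 10⁻¹⁵ s

r = n²a₀/Z = 8²·5.3 × 10⁻¹¹/5 = 6.8 × 10⁻¹⁰ m
v = Zαc/n = 5·0.0073·3.0 × 10⁸/8 = 1.4 × 10⁶ m/s
T = 2πr/v = 3.1 × 10⁻¹⁵ s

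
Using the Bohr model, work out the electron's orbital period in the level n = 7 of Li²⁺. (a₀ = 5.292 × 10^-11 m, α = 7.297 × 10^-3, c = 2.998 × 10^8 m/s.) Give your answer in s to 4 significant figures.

5.793 × 10^-15 s

r = n²a₀/Z = 7²·5.292 × 10^-11/3 = 8.644 × 10^-10 m
v = Zαc/n = 3·0.007297·2.998 × 10^8/7 = 9.376 × 10^5 m/s
T = 2πr/v = 5.793 × 10^-15 s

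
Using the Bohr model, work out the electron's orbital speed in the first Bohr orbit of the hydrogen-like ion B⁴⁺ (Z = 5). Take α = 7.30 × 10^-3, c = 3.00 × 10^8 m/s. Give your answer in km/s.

1.09 × 10^4 km/s

v_n = Zαc/n = 5 × 0.00730 × 3.00 × 10^8 / 1
    = 1.09 × 10^4 km/s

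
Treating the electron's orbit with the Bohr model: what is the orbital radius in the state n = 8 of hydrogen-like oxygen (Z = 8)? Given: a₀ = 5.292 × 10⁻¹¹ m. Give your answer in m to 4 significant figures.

r_n = n²a₀/Z = 8² × 5.292 × 10⁻¹¹ / 8
    = 64 × 5.292 × 10⁻¹¹ / 8 = 4.234 × 10⁻¹⁰ m

4.234 × 10⁻¹⁰ m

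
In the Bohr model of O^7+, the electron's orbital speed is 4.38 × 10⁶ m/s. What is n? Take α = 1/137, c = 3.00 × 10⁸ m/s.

4

v_n = Zαc/n ⇒ n = Zαc/v = 8 × 0.00730 × 3.00 × 10⁸ / 4.38 × 10⁶ ≈ 4.00
n = 4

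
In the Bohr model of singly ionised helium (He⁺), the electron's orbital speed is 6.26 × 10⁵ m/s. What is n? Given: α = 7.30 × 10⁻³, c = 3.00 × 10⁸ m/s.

7

v_n = Zαc/n ⇒ n = Zαc/v = 2 × 0.00730 × 3.00 × 10⁸ / 6.26 × 10⁵ ≈ 7.00
n = 7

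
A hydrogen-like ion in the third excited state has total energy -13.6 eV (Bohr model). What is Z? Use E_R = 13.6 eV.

E_n = −E_R Z²/n² ⇒ Z² = −E_n n²/E_R = 13.6 × 4² / 13.6 ≈ 16.00
Z = 4

4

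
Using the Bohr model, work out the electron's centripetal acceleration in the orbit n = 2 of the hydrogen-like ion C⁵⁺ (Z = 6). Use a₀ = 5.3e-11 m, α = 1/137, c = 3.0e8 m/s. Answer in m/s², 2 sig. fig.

1.2e24 m/s²

r = n²a₀/Z = 3.5e-11 m, v = Zαc/n = 6.6e6 m/s
a = v²/r = (6.6e6)² / 3.5e-11 = 1.2e24 m/s²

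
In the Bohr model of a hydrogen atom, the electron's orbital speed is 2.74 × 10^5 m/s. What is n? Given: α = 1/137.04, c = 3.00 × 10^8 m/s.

8

v_n = Zαc/n ⇒ n = Zαc/v = 1 × 0.00730 × 3.00 × 10^8 / 2.74 × 10^5 ≈ 7.99
n = 8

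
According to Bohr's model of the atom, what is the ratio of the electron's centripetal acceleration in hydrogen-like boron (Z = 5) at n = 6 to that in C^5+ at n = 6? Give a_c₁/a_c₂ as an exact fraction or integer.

125/216

a_c ∝ Z^3 · n^-4
a_c₁/a_c₂ = (5/6)^3 · (6/6)^-4 = 125/216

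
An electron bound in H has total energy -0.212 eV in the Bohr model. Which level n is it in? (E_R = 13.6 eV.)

E_n = −E_R Z²/n² ⇒ n² = E_R Z²/(−E_n) = 13.6 × 1² / 0.212 ≈ 64.15
n = 8

8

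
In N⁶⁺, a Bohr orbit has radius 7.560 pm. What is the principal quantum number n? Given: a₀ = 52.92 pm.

1

r_n = n²a₀/Z ⇒ n² = rZ/a₀ = 7.560 × 7 / 52.92 ≈ 1.00
n = 1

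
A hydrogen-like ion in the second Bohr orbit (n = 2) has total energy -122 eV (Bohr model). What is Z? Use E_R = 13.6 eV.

6

E_n = −E_R Z²/n² ⇒ Z² = −E_n n²/E_R = 122 × 2² / 13.6 ≈ 35.88
Z = 6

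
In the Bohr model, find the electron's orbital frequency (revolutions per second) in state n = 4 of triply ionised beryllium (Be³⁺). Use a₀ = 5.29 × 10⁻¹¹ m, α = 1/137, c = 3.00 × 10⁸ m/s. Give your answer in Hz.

1.65 × 10¹⁵ Hz

r = n²a₀/Z = 2.12 × 10⁻¹⁰ m, v = Zαc/n = 2.19 × 10⁶ m/s
f = v/(2πr) = 1.65 × 10¹⁵ Hz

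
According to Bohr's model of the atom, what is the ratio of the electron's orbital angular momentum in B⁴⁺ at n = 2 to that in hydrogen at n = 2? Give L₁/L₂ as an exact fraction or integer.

1

L = nℏ is independent of Z.
L₁/L₂ = n₁/n₂ = 2/2 = 1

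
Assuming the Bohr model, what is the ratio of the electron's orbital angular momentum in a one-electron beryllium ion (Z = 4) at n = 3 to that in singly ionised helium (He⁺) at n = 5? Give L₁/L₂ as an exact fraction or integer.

3/5

L = nℏ is independent of Z.
L₁/L₂ = n₁/n₂ = 3/5 = 3/5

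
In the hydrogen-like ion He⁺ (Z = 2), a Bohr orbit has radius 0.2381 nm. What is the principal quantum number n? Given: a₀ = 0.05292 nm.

r_n = n²a₀/Z ⇒ n² = rZ/a₀ = 0.2381 × 2 / 0.05292 ≈ 9.00
n = 3

3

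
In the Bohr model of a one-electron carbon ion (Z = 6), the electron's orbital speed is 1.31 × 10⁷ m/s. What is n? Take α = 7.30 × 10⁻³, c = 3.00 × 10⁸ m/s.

v_n = Zαc/n ⇒ n = Zαc/v = 6 × 0.00730 × 3.00 × 10⁸ / 1.31 × 10⁷ ≈ 1.00
n = 1

1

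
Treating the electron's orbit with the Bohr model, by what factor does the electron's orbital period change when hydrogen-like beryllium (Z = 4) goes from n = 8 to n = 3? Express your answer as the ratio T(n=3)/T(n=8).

T ∝ Z^-2 · n^3; with Z fixed, T ∝ n^3.
T(n=3)/T(n=8) = (3/8)^3 = 27/512

27/512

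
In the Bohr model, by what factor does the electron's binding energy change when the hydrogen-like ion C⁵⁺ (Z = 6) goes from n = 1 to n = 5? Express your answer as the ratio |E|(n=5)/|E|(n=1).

|E| ∝ Z^2 · n^-2; with Z fixed, |E| ∝ n^-2.
|E|(n=5)/|E|(n=1) = (5/1)^-2 = 1/25

1/25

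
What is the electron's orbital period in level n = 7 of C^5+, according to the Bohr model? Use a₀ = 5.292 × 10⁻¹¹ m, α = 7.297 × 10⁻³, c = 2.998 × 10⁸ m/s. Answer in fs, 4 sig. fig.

1.448 fs

r = n²a₀/Z = 7²·5.292 × 10⁻¹¹/6 = 4.322 × 10⁻¹⁰ m
v = Zαc/n = 6·0.007297·2.998 × 10⁸/7 = 1.875 × 10⁶ m/s
T = 2πr/v = 1.448 × 10⁻¹⁵ s = 1.448 fs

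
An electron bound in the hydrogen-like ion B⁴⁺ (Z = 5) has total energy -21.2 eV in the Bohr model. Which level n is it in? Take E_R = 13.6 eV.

E_n = −E_R Z²/n² ⇒ n² = E_R Z²/(−E_n) = 13.6 × 5² / 21.2 ≈ 16.04
n = 4

4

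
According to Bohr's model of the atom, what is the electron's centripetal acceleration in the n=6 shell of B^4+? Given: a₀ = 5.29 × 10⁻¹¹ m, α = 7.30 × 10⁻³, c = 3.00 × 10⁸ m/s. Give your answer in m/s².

r = n²a₀/Z = 3.81 × 10⁻¹⁰ m, v = Zαc/n = 1.82 × 10⁶ m/s
a = v²/r = (1.82 × 10⁶)² / 3.81 × 10⁻¹⁰ = 8.74 × 10²¹ m/s²

8.74 × 10²¹ m/s²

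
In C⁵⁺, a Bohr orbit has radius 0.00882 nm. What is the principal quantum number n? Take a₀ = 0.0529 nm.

1

r_n = n²a₀/Z ⇒ n² = rZ/a₀ = 0.00882 × 6 / 0.0529 ≈ 1.00
n = 1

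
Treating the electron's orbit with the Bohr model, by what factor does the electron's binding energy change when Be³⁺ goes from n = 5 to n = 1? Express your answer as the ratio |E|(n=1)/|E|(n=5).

25

|E| ∝ Z^2 · n^-2; with Z fixed, |E| ∝ n^-2.
|E|(n=1)/|E|(n=5) = (1/5)^-2 = 25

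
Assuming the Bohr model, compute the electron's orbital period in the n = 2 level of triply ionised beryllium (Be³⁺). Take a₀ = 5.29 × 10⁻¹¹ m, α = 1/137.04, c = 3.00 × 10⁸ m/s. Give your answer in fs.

r = n²a₀/Z = 2²·5.29 × 10⁻¹¹/4 = 5.29 × 10⁻¹¹ m
v = Zαc/n = 4·0.00730·3.00 × 10⁸/2 = 4.38 × 10⁶ m/s
T = 2πr/v = 7.59 × 10⁻¹⁷ s = 0.0759 fs

0.0759 fs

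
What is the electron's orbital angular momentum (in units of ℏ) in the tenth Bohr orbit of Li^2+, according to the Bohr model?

10

L_n = nℏ, so L/ℏ = n = 10.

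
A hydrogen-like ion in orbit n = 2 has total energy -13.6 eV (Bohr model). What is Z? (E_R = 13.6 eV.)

2

E_n = −E_R Z²/n² ⇒ Z² = −E_n n²/E_R = 13.6 × 2² / 13.6 ≈ 4.00
Z = 2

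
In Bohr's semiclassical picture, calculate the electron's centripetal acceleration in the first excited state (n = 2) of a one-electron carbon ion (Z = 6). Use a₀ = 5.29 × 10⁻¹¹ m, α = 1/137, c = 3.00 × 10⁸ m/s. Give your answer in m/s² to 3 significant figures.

r = n²a₀/Z = 3.53 × 10⁻¹¹ m, v = Zαc/n = 6.57 × 10⁶ m/s
a = v²/r = (6.57 × 10⁶)² / 3.53 × 10⁻¹¹ = 1.22 × 10²⁴ m/s²

1.22 × 10²⁴ m/s²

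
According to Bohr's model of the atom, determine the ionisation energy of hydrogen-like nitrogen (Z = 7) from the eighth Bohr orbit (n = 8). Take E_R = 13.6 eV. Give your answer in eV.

10.4 eV

E_n = −E_R·Z²/n² = −13.6 × 7²/8² eV = -10.4 eV
Ionisation energy = −E_n = 10.4 eV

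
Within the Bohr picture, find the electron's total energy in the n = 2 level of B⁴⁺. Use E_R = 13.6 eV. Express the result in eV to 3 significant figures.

-85.0 eV

E_n = −E_R·Z²/n² = −13.6 × 5²/2² = -85.0 eV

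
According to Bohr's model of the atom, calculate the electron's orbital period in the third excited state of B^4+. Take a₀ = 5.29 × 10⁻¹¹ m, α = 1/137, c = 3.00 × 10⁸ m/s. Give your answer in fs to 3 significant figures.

r = n²a₀/Z = 4²·5.29 × 10⁻¹¹/5 = 1.69 × 10⁻¹⁰ m
v = Zαc/n = 5·0.00730·3.00 × 10⁸/4 = 2.74 × 10⁶ m/s
T = 2πr/v = 3.89 × 10⁻¹⁶ s = 0.389 fs

0.389 fs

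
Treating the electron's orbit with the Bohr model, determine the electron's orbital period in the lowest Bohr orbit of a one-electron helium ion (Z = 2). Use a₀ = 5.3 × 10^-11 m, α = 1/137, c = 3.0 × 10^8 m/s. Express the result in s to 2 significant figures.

r = n²a₀/Z = 1²·5.3 × 10^-11/2 = 2.6 × 10^-11 m
v = Zαc/n = 2·0.0073·3.0 × 10^8/1 = 4.4 × 10^6 m/s
T = 2πr/v = 3.8 × 10^-17 s

3.8 × 10^-17 s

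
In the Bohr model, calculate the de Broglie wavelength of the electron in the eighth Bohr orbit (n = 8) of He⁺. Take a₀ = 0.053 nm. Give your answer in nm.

The Bohr quantisation condition is nλ = 2πr_n.
r_n = n²a₀/Z = 1.7 nm
λ = 2πr_n/n = 2π·1.7/8 = 1.3 nm

1.3 nm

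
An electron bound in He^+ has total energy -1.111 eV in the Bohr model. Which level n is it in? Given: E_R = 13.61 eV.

E_n = −E_R Z²/n² ⇒ n² = E_R Z²/(−E_n) = 13.61 × 2² / 1.111 ≈ 49.00
n = 7

7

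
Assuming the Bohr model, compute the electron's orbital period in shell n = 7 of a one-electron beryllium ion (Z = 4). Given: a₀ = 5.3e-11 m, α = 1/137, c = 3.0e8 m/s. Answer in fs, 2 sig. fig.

r = n²a₀/Z = 7²·5.3e-11/4 = 6.5e-10 m
v = Zαc/n = 4·0.0073·3.0e8/7 = 1.3e6 m/s
T = 2πr/v = 3.3e-15 s = 3.3 fs

3.3 fs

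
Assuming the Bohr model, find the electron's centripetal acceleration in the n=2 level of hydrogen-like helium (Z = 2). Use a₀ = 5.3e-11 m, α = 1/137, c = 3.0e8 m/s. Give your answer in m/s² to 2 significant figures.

r = n²a₀/Z = 1.1e-10 m, v = Zαc/n = 2.2e6 m/s
a = v²/r = (2.2e6)² / 1.1e-10 = 4.5e22 m/s²

4.5e22 m/s²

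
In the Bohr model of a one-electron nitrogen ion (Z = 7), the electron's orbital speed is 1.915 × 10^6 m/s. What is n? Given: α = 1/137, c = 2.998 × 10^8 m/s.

8

v_n = Zαc/n ⇒ n = Zαc/v = 7 × 0.007299 × 2.998 × 10^8 / 1.915 × 10^6 ≈ 8.00
n = 8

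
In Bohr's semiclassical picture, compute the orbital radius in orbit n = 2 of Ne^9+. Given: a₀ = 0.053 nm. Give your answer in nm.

0.021 nm

r_n = n²a₀/Z = 2² × 0.053 / 10
    = 4 × 0.053 / 10 = 0.021 nm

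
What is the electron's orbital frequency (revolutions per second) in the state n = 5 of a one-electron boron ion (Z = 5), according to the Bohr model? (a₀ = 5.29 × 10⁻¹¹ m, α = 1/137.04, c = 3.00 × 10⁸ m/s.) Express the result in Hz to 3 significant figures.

1.32 × 10¹⁵ Hz

r = n²a₀/Z = 2.64 × 10⁻¹⁰ m, v = Zαc/n = 2.19 × 10⁶ m/s
f = v/(2πr) = 1.32 × 10¹⁵ Hz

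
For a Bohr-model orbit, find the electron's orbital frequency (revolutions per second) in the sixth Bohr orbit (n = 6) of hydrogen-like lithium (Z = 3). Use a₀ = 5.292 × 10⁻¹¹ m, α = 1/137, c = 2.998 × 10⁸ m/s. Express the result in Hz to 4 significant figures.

r = n²a₀/Z = 6.350 × 10⁻¹⁰ m, v = Zαc/n = 1.094 × 10⁶ m/s
f = v/(2πr) = 2.742 × 10¹⁴ Hz

2.742 × 10¹⁴ Hz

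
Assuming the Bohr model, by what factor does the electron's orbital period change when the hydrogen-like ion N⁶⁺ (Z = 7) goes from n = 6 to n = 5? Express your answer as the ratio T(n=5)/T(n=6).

125/216

T ∝ Z^-2 · n^3; with Z fixed, T ∝ n^3.
T(n=5)/T(n=6) = (5/6)^3 = 125/216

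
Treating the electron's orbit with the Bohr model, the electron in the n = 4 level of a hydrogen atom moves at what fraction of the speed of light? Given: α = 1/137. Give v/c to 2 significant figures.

0.0018

v_n = Zαc/n, so v/c = Zα/n = 1 × 0.0073 / 4 = 0.0018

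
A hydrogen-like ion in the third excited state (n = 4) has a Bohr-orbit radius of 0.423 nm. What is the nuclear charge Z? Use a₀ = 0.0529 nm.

r_n = n²a₀/Z ⇒ Z = n²a₀/r = 4² × 0.0529 / 0.423 ≈ 2.00
Z = 2

2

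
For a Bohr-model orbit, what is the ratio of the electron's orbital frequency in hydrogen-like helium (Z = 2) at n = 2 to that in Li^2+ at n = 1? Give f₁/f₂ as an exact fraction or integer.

1/18

f ∝ Z^2 · n^-3
f₁/f₂ = (2/3)^2 · (2/1)^-3 = 1/18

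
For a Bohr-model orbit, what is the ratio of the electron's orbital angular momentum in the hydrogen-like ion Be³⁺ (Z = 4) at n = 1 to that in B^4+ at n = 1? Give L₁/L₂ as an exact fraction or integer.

L = nℏ is independent of Z.
L₁/L₂ = n₁/n₂ = 1/1 = 1

1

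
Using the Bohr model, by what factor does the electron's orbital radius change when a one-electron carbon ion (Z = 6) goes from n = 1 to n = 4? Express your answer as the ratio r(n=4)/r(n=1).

16

r ∝ Z^-1 · n^2; with Z fixed, r ∝ n^2.
r(n=4)/r(n=1) = (4/1)^2 = 16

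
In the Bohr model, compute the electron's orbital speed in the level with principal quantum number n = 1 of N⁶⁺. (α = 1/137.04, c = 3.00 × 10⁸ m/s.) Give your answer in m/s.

v_n = Zαc/n = 7 × 0.00730 × 3.00 × 10⁸ / 1
    = 1.53 × 10⁷ m/s

1.53 × 10⁷ m/s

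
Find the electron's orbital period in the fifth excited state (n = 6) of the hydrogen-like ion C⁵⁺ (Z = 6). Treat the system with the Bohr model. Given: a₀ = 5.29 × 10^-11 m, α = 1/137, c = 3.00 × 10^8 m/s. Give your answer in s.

r = n²a₀/Z = 6²·5.29 × 10^-11/6 = 3.17 × 10^-10 m
v = Zαc/n = 6·0.00730·3.00 × 10^8/6 = 2.19 × 10^6 m/s
T = 2πr/v = 9.11 × 10^-16 s

9.11 × 10^-16 s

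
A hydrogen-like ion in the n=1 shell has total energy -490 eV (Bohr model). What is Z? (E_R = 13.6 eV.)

6

E_n = −E_R Z²/n² ⇒ Z² = −E_n n²/E_R = 490 × 1² / 13.6 ≈ 36.03
Z = 6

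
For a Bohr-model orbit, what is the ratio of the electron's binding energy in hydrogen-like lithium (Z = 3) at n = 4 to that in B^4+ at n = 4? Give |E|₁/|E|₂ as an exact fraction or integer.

|E| ∝ Z^2 · n^-2
|E|₁/|E|₂ = (3/5)^2 · (4/4)^-2 = 9/25

9/25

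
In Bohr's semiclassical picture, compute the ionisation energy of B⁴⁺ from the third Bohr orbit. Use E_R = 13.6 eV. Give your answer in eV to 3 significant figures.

E_n = −E_R·Z²/n² = −13.6 × 5²/3² eV = -37.8 eV
Ionisation energy = −E_n = 37.8 eV

37.8 eV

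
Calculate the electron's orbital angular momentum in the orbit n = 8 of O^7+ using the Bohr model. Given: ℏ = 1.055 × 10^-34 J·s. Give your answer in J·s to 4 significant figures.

L_n = nℏ = 8 × 1.055 × 10^-34 = 8.440 × 10^-34 J·s

8.440 × 10^-34 J·s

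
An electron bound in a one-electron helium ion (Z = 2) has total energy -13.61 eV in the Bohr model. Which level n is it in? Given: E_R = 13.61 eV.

2

E_n = −E_R Z²/n² ⇒ n² = E_R Z²/(−E_n) = 13.61 × 2² / 13.61 ≈ 4.00
n = 2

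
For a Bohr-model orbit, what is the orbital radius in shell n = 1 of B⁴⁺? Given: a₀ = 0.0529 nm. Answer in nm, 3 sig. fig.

r_n = n²a₀/Z = 1² × 0.0529 / 5
    = 1 × 0.0529 / 5 = 0.0106 nm

0.0106 nm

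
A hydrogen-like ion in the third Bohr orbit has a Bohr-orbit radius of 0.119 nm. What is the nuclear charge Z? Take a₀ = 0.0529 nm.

r_n = n²a₀/Z ⇒ Z = n²a₀/r = 3² × 0.0529 / 0.119 ≈ 4.00
Z = 4

4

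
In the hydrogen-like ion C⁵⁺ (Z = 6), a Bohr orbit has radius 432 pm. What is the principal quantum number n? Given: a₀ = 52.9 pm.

r_n = n²a₀/Z ⇒ n² = rZ/a₀ = 432 × 6 / 52.9 ≈ 49.00
n = 7

7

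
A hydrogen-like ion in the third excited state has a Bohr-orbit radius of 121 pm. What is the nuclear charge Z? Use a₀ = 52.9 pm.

r_n = n²a₀/Z ⇒ Z = n²a₀/r = 4² × 52.9 / 121 ≈ 7.00
Z = 7

7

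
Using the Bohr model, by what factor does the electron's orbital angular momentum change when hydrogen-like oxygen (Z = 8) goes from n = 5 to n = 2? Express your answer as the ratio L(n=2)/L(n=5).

2/5

L = nℏ depends only on n, so L ∝ n.
L(n=2)/L(n=5) = (2/5)^1 = 2/5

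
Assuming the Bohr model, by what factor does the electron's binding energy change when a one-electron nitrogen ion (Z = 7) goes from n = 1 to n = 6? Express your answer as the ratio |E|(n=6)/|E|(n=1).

1/36

|E| ∝ Z^2 · n^-2; with Z fixed, |E| ∝ n^-2.
|E|(n=6)/|E|(n=1) = (6/1)^-2 = 1/36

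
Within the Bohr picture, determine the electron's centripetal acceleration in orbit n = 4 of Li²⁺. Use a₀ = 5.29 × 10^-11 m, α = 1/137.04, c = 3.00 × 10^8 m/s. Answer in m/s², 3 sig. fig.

r = n²a₀/Z = 2.82 × 10^-10 m, v = Zαc/n = 1.64 × 10^6 m/s
a = v²/r = (1.64 × 10^6)² / 2.82 × 10^-10 = 9.55 × 10^21 m/s²

9.55 × 10^21 m/s²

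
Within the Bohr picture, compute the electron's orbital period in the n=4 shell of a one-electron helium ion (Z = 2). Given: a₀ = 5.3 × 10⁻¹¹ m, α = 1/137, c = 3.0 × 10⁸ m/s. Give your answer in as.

2400 as

r = n²a₀/Z = 4²·5.3 × 10⁻¹¹/2 = 4.2 × 10⁻¹⁰ m
v = Zαc/n = 2·0.0073·3.0 × 10⁸/4 = 1.1 × 10⁶ m/s
T = 2πr/v = 2.4 × 10⁻¹⁵ s = 2400 as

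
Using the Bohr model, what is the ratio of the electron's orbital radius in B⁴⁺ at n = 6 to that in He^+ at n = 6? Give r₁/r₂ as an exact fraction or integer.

2/5

r ∝ Z^-1 · n^2
r₁/r₂ = (5/2)^-1 · (6/6)^2 = 2/5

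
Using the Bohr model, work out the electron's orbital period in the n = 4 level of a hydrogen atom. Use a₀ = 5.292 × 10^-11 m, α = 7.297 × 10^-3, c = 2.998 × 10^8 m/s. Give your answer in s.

r = n²a₀/Z = 4²·5.292 × 10^-11/1 = 8.467 × 10^-10 m
v = Zαc/n = 1·0.007297·2.998 × 10^8/4 = 5.469 × 10^5 m/s
T = 2πr/v = 9.728 × 10^-15 s

9.728 × 10^-15 s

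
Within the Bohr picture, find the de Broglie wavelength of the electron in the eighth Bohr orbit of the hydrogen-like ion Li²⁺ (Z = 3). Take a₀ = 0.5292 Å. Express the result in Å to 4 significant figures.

The Bohr quantisation condition is nλ = 2πr_n.
r_n = n²a₀/Z = 11.29 Å
λ = 2πr_n/n = 2π·11.29/8 = 8.867 Å

8.867 Å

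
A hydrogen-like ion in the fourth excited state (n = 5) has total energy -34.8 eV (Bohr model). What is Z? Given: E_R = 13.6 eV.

8

E_n = −E_R Z²/n² ⇒ Z² = −E_n n²/E_R = 34.8 × 5² / 13.6 ≈ 63.97
Z = 8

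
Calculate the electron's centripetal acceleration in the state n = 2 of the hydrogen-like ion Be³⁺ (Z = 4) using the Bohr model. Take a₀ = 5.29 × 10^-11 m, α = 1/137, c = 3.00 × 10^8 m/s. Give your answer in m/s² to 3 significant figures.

r = n²a₀/Z = 5.29 × 10^-11 m, v = Zαc/n = 4.38 × 10^6 m/s
a = v²/r = (4.38 × 10^6)² / 5.29 × 10^-11 = 3.63 × 10^23 m/s²

3.63 × 10^23 m/s²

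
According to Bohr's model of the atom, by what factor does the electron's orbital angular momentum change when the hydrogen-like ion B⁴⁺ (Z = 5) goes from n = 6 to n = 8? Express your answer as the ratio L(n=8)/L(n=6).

L = nℏ depends only on n, so L ∝ n.
L(n=8)/L(n=6) = (8/6)^1 = 4/3

4/3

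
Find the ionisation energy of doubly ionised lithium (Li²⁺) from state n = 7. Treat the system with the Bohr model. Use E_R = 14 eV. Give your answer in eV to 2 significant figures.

E_n = −E_R·Z²/n² = −14 × 3²/7² eV = -2.6 eV
Ionisation energy = −E_n = 2.6 eV

2.6 eV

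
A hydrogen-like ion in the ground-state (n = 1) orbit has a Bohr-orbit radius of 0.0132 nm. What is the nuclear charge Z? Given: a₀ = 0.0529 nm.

4

r_n = n²a₀/Z ⇒ Z = n²a₀/r = 1² × 0.0529 / 0.0132 ≈ 4.01
Z = 4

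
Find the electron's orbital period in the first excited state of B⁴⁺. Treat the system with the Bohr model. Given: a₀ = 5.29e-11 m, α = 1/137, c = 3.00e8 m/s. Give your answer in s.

r = n²a₀/Z = 2²·5.29e-11/5 = 4.23e-11 m
v = Zαc/n = 5·0.00730·3.00e8/2 = 5.47e6 m/s
T = 2πr/v = 4.86e-17 s

4.86e-17 s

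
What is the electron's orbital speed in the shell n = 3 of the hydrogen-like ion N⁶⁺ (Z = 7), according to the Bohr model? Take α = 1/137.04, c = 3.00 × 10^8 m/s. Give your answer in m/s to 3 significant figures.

v_n = Zαc/n = 7 × 0.00730 × 3.00 × 10^8 / 3
    = 5.11 × 10^6 m/s

5.11 × 10^6 m/s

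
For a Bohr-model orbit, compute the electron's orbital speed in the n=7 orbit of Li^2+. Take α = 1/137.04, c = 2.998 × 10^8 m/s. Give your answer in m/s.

9.376 × 10^5 m/s

v_n = Zαc/n = 3 × 0.007297 × 2.998 × 10^8 / 7
    = 9.376 × 10^5 m/s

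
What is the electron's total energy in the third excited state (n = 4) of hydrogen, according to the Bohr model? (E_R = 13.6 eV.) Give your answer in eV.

-0.850 eV

E_n = −E_R·Z²/n² = −13.6 × 1²/4² = -0.850 eV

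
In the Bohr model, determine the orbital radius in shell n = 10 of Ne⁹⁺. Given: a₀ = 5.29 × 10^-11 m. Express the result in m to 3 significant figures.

5.29 × 10^-10 m

r_n = n²a₀/Z = 10² × 5.29 × 10^-11 / 10
    = 100 × 5.29 × 10^-11 / 10 = 5.29 × 10^-10 m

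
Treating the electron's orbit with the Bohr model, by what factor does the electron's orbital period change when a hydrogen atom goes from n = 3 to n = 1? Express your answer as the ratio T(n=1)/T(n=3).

T ∝ Z^-2 · n^3; with Z fixed, T ∝ n^3.
T(n=1)/T(n=3) = (1/3)^3 = 1/27

1/27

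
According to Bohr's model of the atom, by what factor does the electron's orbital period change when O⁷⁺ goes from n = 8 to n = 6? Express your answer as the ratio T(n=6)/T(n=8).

T ∝ Z^-2 · n^3; with Z fixed, T ∝ n^3.
T(n=6)/T(n=8) = (6/8)^3 = 27/64

27/64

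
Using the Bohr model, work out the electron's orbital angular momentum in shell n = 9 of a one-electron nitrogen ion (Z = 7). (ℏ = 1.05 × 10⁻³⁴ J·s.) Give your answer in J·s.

L_n = nℏ = 9 × 1.05 × 10⁻³⁴ = 9.45 × 10⁻³⁴ J·s

9.45 × 10⁻³⁴ J·s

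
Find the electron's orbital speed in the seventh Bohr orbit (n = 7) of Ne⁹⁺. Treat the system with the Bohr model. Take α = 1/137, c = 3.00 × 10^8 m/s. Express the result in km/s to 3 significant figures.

v_n = Zαc/n = 10 × 0.00730 × 3.00 × 10^8 / 7
    = 3130 km/s

3130 km/s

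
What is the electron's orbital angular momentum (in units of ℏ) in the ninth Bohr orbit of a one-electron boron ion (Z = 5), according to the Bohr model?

L_n = nℏ, so L/ℏ = n = 9.

9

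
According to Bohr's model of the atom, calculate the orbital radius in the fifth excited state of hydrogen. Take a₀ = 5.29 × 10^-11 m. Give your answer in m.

r_n = n²a₀/Z = 6² × 5.29 × 10^-11 / 1
    = 36 × 5.29 × 10^-11 / 1 = 1.90 × 10^-9 m

1.90 × 10^-9 m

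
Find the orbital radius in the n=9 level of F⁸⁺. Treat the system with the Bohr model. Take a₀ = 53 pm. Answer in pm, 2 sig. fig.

480 pm

r_n = n²a₀/Z = 9² × 53 / 9
    = 81 × 53 / 9 = 480 pm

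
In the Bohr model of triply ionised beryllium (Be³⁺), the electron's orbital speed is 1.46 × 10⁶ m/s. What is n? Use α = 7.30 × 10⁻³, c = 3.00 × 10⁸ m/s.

6

v_n = Zαc/n ⇒ n = Zαc/v = 4 × 0.00730 × 3.00 × 10⁸ / 1.46 × 10⁶ ≈ 6.00
n = 6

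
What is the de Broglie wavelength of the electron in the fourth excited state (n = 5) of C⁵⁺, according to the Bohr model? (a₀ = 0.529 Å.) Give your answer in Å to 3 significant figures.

2.77 Å

The Bohr quantisation condition is nλ = 2πr_n.
r_n = n²a₀/Z = 2.20 Å
λ = 2πr_n/n = 2π·2.20/5 = 2.77 Å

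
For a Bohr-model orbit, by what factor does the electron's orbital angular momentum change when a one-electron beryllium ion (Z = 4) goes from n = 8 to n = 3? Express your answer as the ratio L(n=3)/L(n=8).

L = nℏ depends only on n, so L ∝ n.
L(n=3)/L(n=8) = (3/8)^1 = 3/8

3/8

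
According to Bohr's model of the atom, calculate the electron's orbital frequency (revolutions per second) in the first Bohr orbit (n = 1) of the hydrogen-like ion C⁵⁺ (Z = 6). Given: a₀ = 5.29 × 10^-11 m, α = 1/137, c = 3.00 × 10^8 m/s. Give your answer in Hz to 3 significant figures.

r = n²a₀/Z = 8.82 × 10^-12 m, v = Zαc/n = 1.31 × 10^7 m/s
f = v/(2πr) = 2.37 × 10^17 Hz

2.37 × 10^17 Hz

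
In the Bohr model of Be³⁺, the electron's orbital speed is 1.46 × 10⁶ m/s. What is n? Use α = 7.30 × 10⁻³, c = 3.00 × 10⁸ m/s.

v_n = Zαc/n ⇒ n = Zαc/v = 4 × 0.00730 × 3.00 × 10⁸ / 1.46 × 10⁶ ≈ 6.00
n = 6

6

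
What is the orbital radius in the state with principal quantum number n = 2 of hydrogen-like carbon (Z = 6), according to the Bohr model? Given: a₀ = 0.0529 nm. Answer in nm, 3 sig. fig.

r_n = n²a₀/Z = 2² × 0.0529 / 6
    = 4 × 0.0529 / 6 = 0.0353 nm

0.0353 nm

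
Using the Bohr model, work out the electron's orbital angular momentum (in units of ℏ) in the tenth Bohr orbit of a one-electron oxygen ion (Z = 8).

L_n = nℏ, so L/ℏ = n = 10.

10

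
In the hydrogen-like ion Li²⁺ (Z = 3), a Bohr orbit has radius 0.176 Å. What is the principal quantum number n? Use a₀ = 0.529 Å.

1

r_n = n²a₀/Z ⇒ n² = rZ/a₀ = 0.176 × 3 / 0.529 ≈ 1.00
n = 1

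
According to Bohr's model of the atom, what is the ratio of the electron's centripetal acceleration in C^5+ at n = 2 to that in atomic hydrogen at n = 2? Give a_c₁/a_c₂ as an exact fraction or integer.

216

a_c ∝ Z^3 · n^-4
a_c₁/a_c₂ = (6/1)^3 · (2/2)^-4 = 216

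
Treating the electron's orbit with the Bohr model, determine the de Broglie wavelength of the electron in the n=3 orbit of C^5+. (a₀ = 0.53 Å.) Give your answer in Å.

1.7 Å

The Bohr quantisation condition is nλ = 2πr_n.
r_n = n²a₀/Z = 0.80 Å
λ = 2πr_n/n = 2π·0.80/3 = 1.7 Å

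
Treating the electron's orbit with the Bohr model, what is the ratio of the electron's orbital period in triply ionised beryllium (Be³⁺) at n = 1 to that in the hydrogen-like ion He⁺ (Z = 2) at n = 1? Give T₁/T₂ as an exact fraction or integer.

1/4

T ∝ Z^-2 · n^3
T₁/T₂ = (4/2)^-2 · (1/1)^3 = 1/4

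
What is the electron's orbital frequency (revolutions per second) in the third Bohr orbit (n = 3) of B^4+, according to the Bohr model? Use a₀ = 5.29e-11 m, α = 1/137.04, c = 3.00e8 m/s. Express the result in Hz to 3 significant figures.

r = n²a₀/Z = 9.52e-11 m, v = Zαc/n = 3.65e6 m/s
f = v/(2πr) = 6.10e15 Hz

6.10e15 Hz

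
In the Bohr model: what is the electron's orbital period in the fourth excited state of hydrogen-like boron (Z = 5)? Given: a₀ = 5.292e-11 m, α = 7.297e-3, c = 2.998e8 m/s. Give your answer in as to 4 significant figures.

r = n²a₀/Z = 5²·5.292e-11/5 = 2.646e-10 m
v = Zαc/n = 5·0.007297·2.998e8/5 = 2.188e6 m/s
T = 2πr/v = 7.600e-16 s = 760.0 as

760.0 as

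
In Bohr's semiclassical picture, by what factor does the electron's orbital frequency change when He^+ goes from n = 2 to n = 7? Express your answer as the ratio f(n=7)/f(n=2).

8/343

f ∝ Z^2 · n^-3; with Z fixed, f ∝ n^-3.
f(n=7)/f(n=2) = (7/2)^-3 = 8/343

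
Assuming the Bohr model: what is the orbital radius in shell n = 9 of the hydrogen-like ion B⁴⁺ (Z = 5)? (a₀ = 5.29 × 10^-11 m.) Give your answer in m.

8.57 × 10^-10 m

r_n = n²a₀/Z = 9² × 5.29 × 10^-11 / 5
    = 81 × 5.29 × 10^-11 / 5 = 8.57 × 10^-10 m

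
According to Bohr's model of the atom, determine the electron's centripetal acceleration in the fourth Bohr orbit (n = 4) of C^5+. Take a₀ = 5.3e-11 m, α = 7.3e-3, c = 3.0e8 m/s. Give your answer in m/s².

r = n²a₀/Z = 1.4e-10 m, v = Zαc/n = 3.3e6 m/s
a = v²/r = (3.3e6)² / 1.4e-10 = 7.6e22 m/s²

7.6e22 m/s²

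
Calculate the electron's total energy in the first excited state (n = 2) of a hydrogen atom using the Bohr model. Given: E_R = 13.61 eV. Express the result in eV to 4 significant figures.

-3.402 eV

E_n = −E_R·Z²/n² = −13.61 × 1²/2² = -3.402 eV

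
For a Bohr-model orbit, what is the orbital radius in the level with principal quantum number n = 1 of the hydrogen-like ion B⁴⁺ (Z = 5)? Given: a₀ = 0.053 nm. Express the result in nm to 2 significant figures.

r_n = n²a₀/Z = 1² × 0.053 / 5
    = 1 × 0.053 / 5 = 0.011 nm

0.011 nm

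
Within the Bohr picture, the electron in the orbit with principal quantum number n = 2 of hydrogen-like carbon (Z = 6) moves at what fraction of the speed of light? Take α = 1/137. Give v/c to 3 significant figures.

0.0219

v_n = Zαc/n, so v/c = Zα/n = 6 × 0.00730 / 2 = 0.0219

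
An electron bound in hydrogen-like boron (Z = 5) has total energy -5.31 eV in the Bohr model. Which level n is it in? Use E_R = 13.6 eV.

8

E_n = −E_R Z²/n² ⇒ n² = E_R Z²/(−E_n) = 13.6 × 5² / 5.31 ≈ 64.03
n = 8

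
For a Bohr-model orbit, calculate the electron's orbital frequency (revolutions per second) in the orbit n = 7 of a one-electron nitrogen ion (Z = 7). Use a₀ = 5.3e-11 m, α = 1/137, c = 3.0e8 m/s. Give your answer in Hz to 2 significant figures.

9.4e14 Hz

r = n²a₀/Z = 3.7e-10 m, v = Zαc/n = 2.2e6 m/s
f = v/(2πr) = 9.4e14 Hz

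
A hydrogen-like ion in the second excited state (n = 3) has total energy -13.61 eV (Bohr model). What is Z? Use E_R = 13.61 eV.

3

E_n = −E_R Z²/n² ⇒ Z² = −E_n n²/E_R = 13.61 × 3² / 13.61 ≈ 9.00
Z = 3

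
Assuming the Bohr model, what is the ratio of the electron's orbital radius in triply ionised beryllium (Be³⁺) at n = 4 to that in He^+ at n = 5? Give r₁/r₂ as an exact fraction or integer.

r ∝ Z^-1 · n^2
r₁/r₂ = (4/2)^-1 · (4/5)^2 = 8/25

8/25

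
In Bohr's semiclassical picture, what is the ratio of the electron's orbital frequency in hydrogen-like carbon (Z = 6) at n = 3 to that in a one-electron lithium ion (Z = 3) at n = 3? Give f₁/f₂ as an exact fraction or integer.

4

f ∝ Z^2 · n^-3
f₁/f₂ = (6/3)^2 · (3/3)^-3 = 4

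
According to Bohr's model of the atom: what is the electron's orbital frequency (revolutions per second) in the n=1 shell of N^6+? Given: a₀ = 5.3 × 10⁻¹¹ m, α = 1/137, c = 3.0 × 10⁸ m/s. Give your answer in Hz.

3.2 × 10¹⁷ Hz

r = n²a₀/Z = 7.6 × 10⁻¹² m, v = Zαc/n = 1.5 × 10⁷ m/s
f = v/(2πr) = 3.2 × 10¹⁷ Hz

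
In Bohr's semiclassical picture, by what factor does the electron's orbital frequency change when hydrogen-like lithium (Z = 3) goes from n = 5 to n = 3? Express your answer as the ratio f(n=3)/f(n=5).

f ∝ Z^2 · n^-3; with Z fixed, f ∝ n^-3.
f(n=3)/f(n=5) = (3/5)^-3 = 125/27

125/27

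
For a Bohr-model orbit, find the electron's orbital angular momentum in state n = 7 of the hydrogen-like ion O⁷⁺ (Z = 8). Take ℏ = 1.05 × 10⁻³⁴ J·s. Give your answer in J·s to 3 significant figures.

7.35 × 10⁻³⁴ J·s

L_n = nℏ = 7 × 1.05 × 10⁻³⁴ = 7.35 × 10⁻³⁴ J·s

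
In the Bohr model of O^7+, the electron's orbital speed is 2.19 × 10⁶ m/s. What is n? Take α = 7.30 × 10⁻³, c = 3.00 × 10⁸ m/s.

8

v_n = Zαc/n ⇒ n = Zαc/v = 8 × 0.00730 × 3.00 × 10⁸ / 2.19 × 10⁶ ≈ 8.00
n = 8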